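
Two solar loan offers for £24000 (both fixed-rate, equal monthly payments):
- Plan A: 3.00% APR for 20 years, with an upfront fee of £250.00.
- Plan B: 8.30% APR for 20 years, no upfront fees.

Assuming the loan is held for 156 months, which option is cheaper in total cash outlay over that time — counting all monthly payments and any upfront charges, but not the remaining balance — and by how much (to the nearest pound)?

Plan A: at 3.00% the monthly rate is 0.0025000, so the payment is 24,000 × 0.0025000 / (1 − 1.0025000^−240) = £133.10.
Plan B: monthly rate = 8.3%/12 = 0.0069167; payment = 24,000 × 0.0069167 / (1 − (1+0.0069167)^−240) = £205.25.
Over 156 months: Plan A costs 156 × £133.10 + £250.00 = £21,013.60; Plan B costs 156 × £205.25 = £32,019.00.
Plan A is cheaper by £32,019.00 − £21,013.60 = £11,005.40.

Plan A by £11,005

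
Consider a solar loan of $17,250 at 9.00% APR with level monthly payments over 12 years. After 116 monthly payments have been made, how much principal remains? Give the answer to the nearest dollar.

$4,941

With monthly rate i = 9%/12 = 0.0075000, the balance after k of n payments is P · [(1+i)^n − (1+i)^k] / [(1+i)^n − 1].
(1+0.0075000)^144 = 2.93283677 and (1+0.0075000)^116 = 2.37917484, so the balance is 17,250 × (2.93283677 − 2.37917484) / (2.93283677 − 1) = $4,941.27.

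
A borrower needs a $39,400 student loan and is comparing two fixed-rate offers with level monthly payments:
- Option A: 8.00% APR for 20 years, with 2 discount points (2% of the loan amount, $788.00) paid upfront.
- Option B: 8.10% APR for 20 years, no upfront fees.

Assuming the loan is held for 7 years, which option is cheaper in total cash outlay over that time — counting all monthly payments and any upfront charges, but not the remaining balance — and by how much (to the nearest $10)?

Option A: at 8.00% the monthly rate is 0.0066667, so the payment is 39,400 × 0.0066667 / (1 − 1.0066667^−240) = $329.56.
Option B: monthly rate = 8.1%/12 = 0.0067500; payment = 39,400 × 0.0067500 / (1 − (1+0.0067500)^−240) = $332.01.
Over 84 months: Option A costs 84 × $329.56 + $788.00 = $28,471.04; Option B costs 84 × $332.01 = $27,888.84.
Option B is cheaper by $28,471.04 − $27,888.84 = $582.20.

Option B by $580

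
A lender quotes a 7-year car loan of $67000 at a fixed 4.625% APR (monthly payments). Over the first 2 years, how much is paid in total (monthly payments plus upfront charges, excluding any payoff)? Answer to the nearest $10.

$22,450

At 4.625% the monthly rate is 0.0038542, so the payment is 67,000 × 0.0038542 / (1 − 1.0038542^−84) = $935.21.
Total outlay = 24 × $935.21 = $22,445.04.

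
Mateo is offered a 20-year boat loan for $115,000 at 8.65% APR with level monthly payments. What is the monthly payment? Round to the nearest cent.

$1,008.94

At 8.65% the monthly rate is 0.0072083, so the payment is 115,000 × 0.0072083 / (1 − 1.0072083^−240) = $1,008.94.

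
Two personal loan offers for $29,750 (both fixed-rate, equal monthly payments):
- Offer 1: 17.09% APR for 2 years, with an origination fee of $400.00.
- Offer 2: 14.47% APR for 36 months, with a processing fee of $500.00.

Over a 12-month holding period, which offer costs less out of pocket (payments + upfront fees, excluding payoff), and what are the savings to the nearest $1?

Offer 1: at 17.09% the monthly rate is 0.0142417, so the payment is 29,750 × 0.0142417 / (1 − 1.0142417^−24) = $1,472.19.
Offer 2: at 14.47% the monthly rate is 0.0120583, so the payment is 29,750 × 0.0120583 / (1 − 1.0120583^−36) = $1,023.59.
Over 12 months: Offer 1 costs 12 × $1,472.19 + $400.00 = $18,066.28; Offer 2 costs 12 × $1,023.59 + $500.00 = $12,783.08.
Offer 2 is cheaper by $18,066.28 − $12,783.08 = $5,283.20.

Offer 2 by $5,283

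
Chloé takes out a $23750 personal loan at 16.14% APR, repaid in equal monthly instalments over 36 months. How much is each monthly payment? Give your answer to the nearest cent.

$836.62

Monthly rate = 16.14%/12 = 0.0134500; payment = 23,750 × 0.0134500 / (1 − (1+0.0134500)^−36) = $836.62.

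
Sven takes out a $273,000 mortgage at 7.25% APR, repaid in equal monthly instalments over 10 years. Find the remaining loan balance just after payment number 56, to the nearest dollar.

With monthly rate i = 7.25%/12 = 0.0060417, the balance after k of n payments is P · [(1+i)^n − (1+i)^k] / [(1+i)^n − 1].
(1+0.0060417)^120 = 2.06023216 and (1+0.0060417)^56 = 1.40118090, so the balance is 273,000 × (2.06023216 − 1.40118090) / (2.06023216 − 1) = $169,699.62.

$169,700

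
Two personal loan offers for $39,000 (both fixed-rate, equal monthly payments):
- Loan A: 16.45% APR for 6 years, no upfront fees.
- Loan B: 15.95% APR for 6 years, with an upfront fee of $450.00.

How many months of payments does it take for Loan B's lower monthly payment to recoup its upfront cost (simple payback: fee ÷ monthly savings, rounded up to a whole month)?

42 months

Loan A: at 16.45% the monthly rate is 0.0137083, so the payment is 39,000 × 0.0137083 / (1 − 1.0137083^−72) = $855.67.
Loan B: monthly rate = 15.95%/12 = 0.0132917; payment = 39,000 × 0.0132917 / (1 − (1+0.0132917)^−72) = $844.91.
Monthly savings = $855.67 − $844.91 = $10.76.
Break-even = $450.00 / $10.76 = 41.82 → 42 months.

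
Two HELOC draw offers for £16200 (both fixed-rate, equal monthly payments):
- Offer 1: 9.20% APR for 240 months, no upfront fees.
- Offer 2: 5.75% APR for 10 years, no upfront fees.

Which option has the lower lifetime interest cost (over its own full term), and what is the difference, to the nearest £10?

Offer 1: monthly rate = 9.2%/12 = 0.0076667; payment = 16,200 × 0.0076667 / (1 − (1+0.0076667)^−240) = £147.85.
Total interest on Offer 1 = 240 × £147.85 − £16,200 = £19,284.00.
Offer 2: monthly rate = 5.75%/12 = 0.0047917; payment = 16,200 × 0.0047917 / (1 − (1+0.0047917)^−120) = £177.83.
Total interest on Offer 2 = 120 × £177.83 − £16,200 = £5,139.60.
Offer 2 is lower by £14,144.40.

Offer 2 by £14,140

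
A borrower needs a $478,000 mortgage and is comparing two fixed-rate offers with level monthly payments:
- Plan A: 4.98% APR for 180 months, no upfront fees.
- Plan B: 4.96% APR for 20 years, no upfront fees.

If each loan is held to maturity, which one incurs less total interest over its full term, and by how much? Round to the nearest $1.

Plan A by $75,066

Plan A: monthly rate = 4.98%/12 = 0.0041500; payment = 478,000 × 0.0041500 / (1 − (1+0.0041500)^−180) = $3,775.02.
Total interest on Plan A = 180 × $3,775.02 − $478,000 = $201,503.60.
Plan B: at 4.96% the monthly rate is 0.0041333, so the payment is 478,000 × 0.0041333 / (1 − 1.0041333^−240) = $3,144.04.
Total interest on Plan B = 240 × $3,144.04 − $478,000 = $276,569.60.
Plan A is lower by $75,066.00.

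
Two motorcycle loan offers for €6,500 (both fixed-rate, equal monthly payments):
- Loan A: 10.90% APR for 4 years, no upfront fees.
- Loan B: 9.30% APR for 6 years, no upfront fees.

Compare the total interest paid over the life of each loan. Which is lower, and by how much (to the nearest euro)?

Loan A: monthly rate = 10.9%/12 = 0.0090833; payment = 6,500 × 0.0090833 / (1 − (1+0.0090833)^−48) = €167.68.
Total interest on Loan A = 48 × €167.68 − €6,500 = €1,548.64.
Loan B: at 9.30% the monthly rate is 0.0077500, so the payment is 6,500 × 0.0077500 / (1 − 1.0077500^−72) = €118.14.
Total interest on Loan B = 72 × €118.14 − €6,500 = €2,006.08.
Loan A is lower by €457.44.

Loan A by €457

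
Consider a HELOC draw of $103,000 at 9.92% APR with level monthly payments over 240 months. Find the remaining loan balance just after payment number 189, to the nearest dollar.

With monthly rate i = 9.92%/12 = 0.0082667, the balance after k of n payments is P · [(1+i)^n − (1+i)^k] / [(1+i)^n − 1].
(1+0.0082667)^240 = 7.21270737 and (1+0.0082667)^189 = 4.73971710, so the balance is 103,000 × (7.21270737 − 4.73971710) / (7.21270737 − 1) = $40,999.52.

$41,000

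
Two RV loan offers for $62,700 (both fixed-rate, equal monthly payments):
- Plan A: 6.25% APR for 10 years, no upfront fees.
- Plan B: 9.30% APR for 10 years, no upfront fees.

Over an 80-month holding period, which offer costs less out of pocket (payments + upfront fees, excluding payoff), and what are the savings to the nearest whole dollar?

Plan A: at 6.25% the monthly rate is 0.0052083, so the payment is 62,700 × 0.0052083 / (1 − 1.0052083^−120) = $704.00.
Plan B: monthly rate = 9.3%/12 = 0.0077500; payment = 62,700 × 0.0077500 / (1 − (1+0.0077500)^−120) = $804.47.
Over 80 months: Plan A costs 80 × $704.00 = $56,320.00; Plan B costs 80 × $804.47 = $64,357.60.
Plan A is cheaper by $64,357.60 − $56,320.00 = $8,037.60.

Plan A by $8,038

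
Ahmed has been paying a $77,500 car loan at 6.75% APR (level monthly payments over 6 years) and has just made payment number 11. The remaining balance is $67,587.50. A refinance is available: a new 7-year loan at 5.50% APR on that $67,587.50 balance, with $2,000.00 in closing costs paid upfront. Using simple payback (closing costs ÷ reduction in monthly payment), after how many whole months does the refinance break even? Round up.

Current payment = 77,500 × 6.75%/12 / (1 − (1+0.0056250)^−72) = $1,312.01.
Refinanced payment = 67,587.50 × 0.0045833 / (1 − (1+0.0045833)^−84) = $971.24.
Monthly savings = $1,312.01 − $971.24 = $340.77.
Break-even = $2,000.00 / $340.77 = 5.87 → 6 months.

6 months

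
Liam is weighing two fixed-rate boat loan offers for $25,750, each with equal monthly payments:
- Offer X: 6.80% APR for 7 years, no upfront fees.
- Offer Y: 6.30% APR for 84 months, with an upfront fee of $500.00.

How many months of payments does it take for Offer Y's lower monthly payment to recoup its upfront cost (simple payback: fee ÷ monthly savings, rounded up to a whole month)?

Offer X: at 6.80% the monthly rate is 0.0056667, so the payment is 25,750 × 0.0056667 / (1 − 1.0056667^−84) = $386.12.
Offer Y: monthly rate = 6.3%/12 = 0.0052500; payment = 25,750 × 0.0052500 / (1 − (1+0.0052500)^−84) = $379.88.
Monthly savings = $386.12 − $379.88 = $6.24.
Break-even = $500.00 / $6.24 = 80.13 → 81 months.

81 months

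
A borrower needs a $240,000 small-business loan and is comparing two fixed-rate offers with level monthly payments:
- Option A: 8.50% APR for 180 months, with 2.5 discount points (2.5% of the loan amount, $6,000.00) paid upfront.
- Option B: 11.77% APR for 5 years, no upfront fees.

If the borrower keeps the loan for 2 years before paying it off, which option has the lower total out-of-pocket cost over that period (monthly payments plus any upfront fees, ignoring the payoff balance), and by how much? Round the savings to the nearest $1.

Option A by $64,739

Option A: monthly rate = 8.5%/12 = 0.0070833; payment = 240,000 × 0.0070833 / (1 − (1+0.0070833)^−180) = $2,363.37.
Option B: monthly rate = 11.77%/12 = 0.0098083; payment = 240,000 × 0.0098083 / (1 − (1+0.0098083)^−60) = $5,310.81.
Over 24 months: Option A costs 24 × $2,363.37 + $6,000.00 = $62,720.88; Option B costs 24 × $5,310.81 = $127,459.44.
Option A is cheaper by $127,459.44 − $62,720.88 = $64,738.56.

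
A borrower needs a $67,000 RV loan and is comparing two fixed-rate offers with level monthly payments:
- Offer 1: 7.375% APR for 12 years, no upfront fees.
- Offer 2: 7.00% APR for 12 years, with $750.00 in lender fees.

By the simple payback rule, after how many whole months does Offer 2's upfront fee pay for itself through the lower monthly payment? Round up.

56 months

Offer 1: monthly rate = 7.375%/12 = 0.0061458; payment = 67,000 × 0.0061458 / (1 − (1+0.0061458)^−144) = $702.48.
Offer 2: at 7.00% the monthly rate is 0.0058333, so the payment is 67,000 × 0.0058333 / (1 − 1.0058333^−144) = $689.02.
Monthly savings = $702.48 − $689.02 = $13.46.
Break-even = $750.00 / $13.46 = 55.72 → 56 months.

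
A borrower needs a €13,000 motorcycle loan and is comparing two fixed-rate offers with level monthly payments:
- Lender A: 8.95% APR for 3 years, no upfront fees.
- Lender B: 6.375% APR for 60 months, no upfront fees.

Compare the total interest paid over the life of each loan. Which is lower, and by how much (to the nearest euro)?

Lender A: monthly rate = 8.95%/12 = 0.0074583; payment = 13,000 × 0.0074583 / (1 − (1+0.0074583)^−36) = €413.09.
Total interest on Lender A = 36 × €413.09 − €13,000 = €1,871.24.
Lender B: at 6.375% the monthly rate is 0.0053125, so the payment is 13,000 × 0.0053125 / (1 − 1.0053125^−60) = €253.60.
Total interest on Lender B = 60 × €253.60 − €13,000 = €2,216.00.
Lender A is lower by €344.76.

Lender A by €345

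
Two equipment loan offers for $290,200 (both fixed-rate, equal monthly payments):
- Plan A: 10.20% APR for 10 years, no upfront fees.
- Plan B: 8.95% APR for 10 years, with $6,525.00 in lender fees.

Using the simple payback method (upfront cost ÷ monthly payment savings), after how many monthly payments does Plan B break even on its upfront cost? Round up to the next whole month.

Plan A: monthly rate = 10.2%/12 = 0.0085000; payment = 290,200 × 0.0085000 / (1 − (1+0.0085000)^−120) = $3,867.23.
Plan B: monthly rate = 8.95%/12 = 0.0074583; payment = 290,200 × 0.0074583 / (1 − (1+0.0074583)^−120) = $3,668.28.
Monthly savings = $3,867.23 − $3,668.28 = $198.95.
Break-even = $6,525.00 / $198.95 = 32.80 → 33 months.

33 months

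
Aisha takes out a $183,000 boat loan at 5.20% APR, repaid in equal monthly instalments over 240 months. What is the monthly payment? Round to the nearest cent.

$1,228.03

Monthly rate = 5.2%/12 = 0.0043333; payment = 183,000 × 0.0043333 / (1 − (1+0.0043333)^−240) = $1,228.03.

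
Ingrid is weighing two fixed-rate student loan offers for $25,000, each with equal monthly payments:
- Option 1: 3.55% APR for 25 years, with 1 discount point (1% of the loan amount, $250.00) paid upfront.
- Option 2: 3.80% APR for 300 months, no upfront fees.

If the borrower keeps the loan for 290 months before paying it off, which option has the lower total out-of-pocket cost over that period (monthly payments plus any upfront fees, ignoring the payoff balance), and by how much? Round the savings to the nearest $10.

Option 1 by $730

Option 1: at 3.55% the monthly rate is 0.0029583, so the payment is 25,000 × 0.0029583 / (1 − 1.0029583^−300) = $125.83.
Option 2: monthly rate = 3.8%/12 = 0.0031667; payment = 25,000 × 0.0031667 / (1 − (1+0.0031667)^−300) = $129.21.
Over 290 months: Option 1 costs 290 × $125.83 + $250.00 = $36,740.70; Option 2 costs 290 × $129.21 = $37,470.90.
Option 1 is cheaper by $37,470.90 − $36,740.70 = $730.20.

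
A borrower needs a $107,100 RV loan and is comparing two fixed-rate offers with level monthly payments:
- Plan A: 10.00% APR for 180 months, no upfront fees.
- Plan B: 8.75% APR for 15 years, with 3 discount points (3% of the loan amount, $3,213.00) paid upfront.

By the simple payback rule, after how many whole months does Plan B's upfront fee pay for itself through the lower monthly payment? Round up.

40 months

Plan A: at 10.00% the monthly rate is 0.0083333, so the payment is 107,100 × 0.0083333 / (1 − 1.0083333^−180) = $1,150.90.
Plan B: at 8.75% the monthly rate is 0.0072917, so the payment is 107,100 × 0.0072917 / (1 − 1.0072917^−180) = $1,070.41.
Monthly savings = $1,150.90 − $1,070.41 = $80.49.
Break-even = $3,213.00 / $80.49 = 39.92 → 40 months.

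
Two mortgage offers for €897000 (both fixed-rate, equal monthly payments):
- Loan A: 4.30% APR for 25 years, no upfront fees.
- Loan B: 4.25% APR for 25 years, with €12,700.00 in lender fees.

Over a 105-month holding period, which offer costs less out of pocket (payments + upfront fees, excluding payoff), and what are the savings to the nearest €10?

Loan A by €10,060

Loan A: monthly rate = 4.3%/12 = 0.0035833; payment = 897,000 × 0.0035833 / (1 − (1+0.0035833)^−300) = €4,884.54.
Loan B: at 4.25% the monthly rate is 0.0035417, so the payment is 897,000 × 0.0035417 / (1 − 1.0035417^−300) = €4,859.39.
Over 105 months: Loan A costs 105 × €4,884.54 = €512,876.70; Loan B costs 105 × €4,859.39 + €12,700.00 = €522,935.95.
Loan A is cheaper by €522,935.95 − €512,876.70 = €10,059.25.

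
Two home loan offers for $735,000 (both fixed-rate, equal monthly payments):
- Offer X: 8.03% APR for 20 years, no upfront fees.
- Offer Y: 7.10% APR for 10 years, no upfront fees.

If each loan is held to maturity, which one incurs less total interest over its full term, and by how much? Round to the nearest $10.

Offer X: at 8.03% the monthly rate is 0.0066917, so the payment is 735,000 × 0.0066917 / (1 − 1.0066917^−240) = $6,161.56.
Total interest on Offer X = 240 × $6,161.56 − $735,000 = $743,774.40.
Offer Y: at 7.10% the monthly rate is 0.0059167, so the payment is 735,000 × 0.0059167 / (1 − 1.0059167^−120) = $8,571.90.
Total interest on Offer Y = 120 × $8,571.90 − $735,000 = $293,628.00.
Offer Y is lower by $450,146.40.

Offer Y by $450,150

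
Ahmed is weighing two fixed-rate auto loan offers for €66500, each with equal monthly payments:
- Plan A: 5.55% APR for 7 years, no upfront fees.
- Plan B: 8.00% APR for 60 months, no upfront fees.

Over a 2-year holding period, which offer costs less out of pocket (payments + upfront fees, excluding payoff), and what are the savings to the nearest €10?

Plan A by €9,390

Plan A: monthly rate = 5.55%/12 = 0.0046250; payment = 66,500 × 0.0046250 / (1 − (1+0.0046250)^−84) = €957.19.
Plan B: monthly rate = 8%/12 = 0.0066667; payment = 66,500 × 0.0066667 / (1 − (1+0.0066667)^−60) = €1,348.38.
Over 24 months: Plan A costs 24 × €957.19 = €22,972.56; Plan B costs 24 × €1,348.38 = €32,361.12.
Plan A is cheaper by €32,361.12 − €22,972.56 = €9,388.56.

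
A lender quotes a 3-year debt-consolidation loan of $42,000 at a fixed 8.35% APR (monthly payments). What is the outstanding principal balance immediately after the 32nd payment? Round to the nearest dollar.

$5,201

With monthly rate i = 8.35%/12 = 0.0069583, the balance after k of n payments is P · [(1+i)^n − (1+i)^k] / [(1+i)^n − 1].
(1+0.0069583)^36 = 1.28355361 and (1+0.0069583)^32 = 1.24844097, so the balance is 42,000 × (1.28355361 − 1.24844097) / (1.28355361 − 1) = $5,200.89.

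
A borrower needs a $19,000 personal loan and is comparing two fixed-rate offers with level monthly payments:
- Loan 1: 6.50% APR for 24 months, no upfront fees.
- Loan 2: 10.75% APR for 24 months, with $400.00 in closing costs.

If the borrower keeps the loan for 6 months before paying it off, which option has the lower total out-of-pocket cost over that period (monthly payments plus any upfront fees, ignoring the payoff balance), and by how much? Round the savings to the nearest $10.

Loan 1: at 6.50% the monthly rate is 0.0054167, so the payment is 19,000 × 0.0054167 / (1 − 1.0054167^−24) = $846.38.
Loan 2: monthly rate = 10.75%/12 = 0.0089583; payment = 19,000 × 0.0089583 / (1 − (1+0.0089583)^−24) = $883.35.
Over 6 months: Loan 1 costs 6 × $846.38 = $5,078.28; Loan 2 costs 6 × $883.35 + $400.00 = $5,700.10.
Loan 1 is cheaper by $5,700.10 − $5,078.28 = $621.82.

Loan 1 by $620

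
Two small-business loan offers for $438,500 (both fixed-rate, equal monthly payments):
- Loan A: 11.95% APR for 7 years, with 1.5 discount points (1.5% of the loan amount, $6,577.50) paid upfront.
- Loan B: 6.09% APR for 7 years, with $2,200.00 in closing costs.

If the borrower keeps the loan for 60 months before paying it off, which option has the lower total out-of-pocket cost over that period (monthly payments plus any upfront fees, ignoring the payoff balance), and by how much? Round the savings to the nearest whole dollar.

Loan A: at 11.95% the monthly rate is 0.0099583, so the payment is 438,500 × 0.0099583 / (1 − 1.0099583^−84) = $7,729.00.
Loan B: monthly rate = 6.09%/12 = 0.0050750; payment = 438,500 × 0.0050750 / (1 − (1+0.0050750)^−84) = $6,424.79.
Over 60 months: Loan A costs 60 × $7,729.00 + $6,577.50 = $470,317.50; Loan B costs 60 × $6,424.79 + $2,200.00 = $387,687.40.
Loan B is cheaper by $470,317.50 − $387,687.40 = $82,630.10.

Loan B by $82,630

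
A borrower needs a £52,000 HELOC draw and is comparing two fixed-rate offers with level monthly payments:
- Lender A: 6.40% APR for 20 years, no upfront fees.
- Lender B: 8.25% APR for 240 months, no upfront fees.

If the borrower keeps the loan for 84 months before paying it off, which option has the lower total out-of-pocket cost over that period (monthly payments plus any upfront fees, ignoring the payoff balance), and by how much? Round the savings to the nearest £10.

Lender A by £4,910

Lender A: monthly rate = 6.4%/12 = 0.0053333; payment = 52,000 × 0.0053333 / (1 − (1+0.0053333)^−240) = £384.64.
Lender B: at 8.25% the monthly rate is 0.0068750, so the payment is 52,000 × 0.0068750 / (1 − 1.0068750^−240) = £443.07.
Over 84 months: Lender A costs 84 × £384.64 = £32,309.76; Lender B costs 84 × £443.07 = £37,217.88.
Lender A is cheaper by £37,217.88 − £32,309.76 = £4,908.12.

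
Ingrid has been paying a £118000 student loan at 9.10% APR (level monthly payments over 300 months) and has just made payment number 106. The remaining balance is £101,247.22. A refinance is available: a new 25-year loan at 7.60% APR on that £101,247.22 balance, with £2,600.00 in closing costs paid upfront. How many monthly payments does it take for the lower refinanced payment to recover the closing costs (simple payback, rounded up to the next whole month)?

Current payment = 118,000 × 9.1%/12 / (1 − (1+0.0075833)^−300) = £998.34.
Refinanced payment = 101,247.22 × 0.0063333 / (1 − (1+0.0063333)^−300) = £754.81.
Monthly savings = £998.34 − £754.81 = £243.53.
Break-even = £2,600.00 / £243.53 = 10.68 → 11 months.

11 months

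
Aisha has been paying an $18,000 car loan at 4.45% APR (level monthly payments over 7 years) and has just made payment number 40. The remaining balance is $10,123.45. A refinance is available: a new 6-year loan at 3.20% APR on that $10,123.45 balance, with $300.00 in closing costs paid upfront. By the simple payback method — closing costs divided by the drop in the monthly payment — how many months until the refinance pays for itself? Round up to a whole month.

4 months

Current payment = 18,000 × 4.45%/12 / (1 − (1+0.0037083)^−84) = $249.78.
Refinanced payment = 10,123.45 × 0.0026667 / (1 − (1+0.0026667)^−72) = $154.72.
Monthly savings = $249.78 − $154.72 = $95.06.
Break-even = $300.00 / $95.06 = 3.16 → 4 months.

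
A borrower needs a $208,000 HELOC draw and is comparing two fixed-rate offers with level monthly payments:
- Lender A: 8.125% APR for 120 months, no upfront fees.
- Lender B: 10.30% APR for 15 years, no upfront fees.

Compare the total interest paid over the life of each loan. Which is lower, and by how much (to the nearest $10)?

Lender A by $104,750

Lender A: monthly rate = 8.125%/12 = 0.0067708; payment = 208,000 × 0.0067708 / (1 − (1+0.0067708)^−120) = $2,537.37.
Total interest on Lender A = 120 × $2,537.37 − $208,000 = $96,484.40.
Lender B: monthly rate = 10.3%/12 = 0.0085833; payment = 208,000 × 0.0085833 / (1 − (1+0.0085833)^−180) = $2,273.51.
Total interest on Lender B = 180 × $2,273.51 − $208,000 = $201,231.80.
Lender A is lower by $104,747.40.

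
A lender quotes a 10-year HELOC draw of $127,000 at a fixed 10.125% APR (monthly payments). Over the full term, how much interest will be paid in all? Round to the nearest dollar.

$75,454

At 10.125% the monthly rate is 0.0084375, so the payment is 127,000 × 0.0084375 / (1 − 1.0084375^−120) = $1,687.12.
Total paid = 120 × $1,687.12 = $202,454.40; interest = $202,454.40 − $127,000 = $75,454.40.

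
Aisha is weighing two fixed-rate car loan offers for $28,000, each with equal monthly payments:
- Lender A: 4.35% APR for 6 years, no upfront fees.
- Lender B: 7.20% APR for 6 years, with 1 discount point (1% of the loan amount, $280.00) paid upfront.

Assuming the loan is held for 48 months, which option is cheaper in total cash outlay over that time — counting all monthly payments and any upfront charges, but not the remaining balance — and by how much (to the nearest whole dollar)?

Lender A: at 4.35% the monthly rate is 0.0036250, so the payment is 28,000 × 0.0036250 / (1 − 1.0036250^−72) = $442.54.
Lender B: monthly rate = 7.2%/12 = 0.0060000; payment = 28,000 × 0.0060000 / (1 − (1+0.0060000)^−72) = $480.07.
Over 48 months: Lender A costs 48 × $442.54 = $21,241.92; Lender B costs 48 × $480.07 + $280.00 = $23,323.36.
Lender A is cheaper by $23,323.36 − $21,241.92 = $2,081.44.

Lender A by $2,081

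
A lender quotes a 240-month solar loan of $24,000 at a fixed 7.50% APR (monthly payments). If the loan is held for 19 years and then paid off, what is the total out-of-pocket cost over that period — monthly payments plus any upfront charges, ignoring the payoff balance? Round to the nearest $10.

$44,080

At 7.50% the monthly rate is 0.0062500, so the payment is 24,000 × 0.0062500 / (1 − 1.0062500^−240) = $193.34.
Total outlay = 228 × $193.34 = $44,081.52.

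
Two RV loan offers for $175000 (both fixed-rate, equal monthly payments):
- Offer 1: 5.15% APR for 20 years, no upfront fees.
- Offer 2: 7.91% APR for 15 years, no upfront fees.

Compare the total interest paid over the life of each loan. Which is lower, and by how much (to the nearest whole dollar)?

Offer 1: at 5.15% the monthly rate is 0.0042917, so the payment is 175,000 × 0.0042917 / (1 − 1.0042917^−240) = $1,169.47.
Total interest on Offer 1 = 240 × $1,169.47 − $175,000 = $105,672.80.
Offer 2: monthly rate = 7.91%/12 = 0.0065917; payment = 175,000 × 0.0065917 / (1 − (1+0.0065917)^−180) = $1,663.31.
Total interest on Offer 2 = 180 × $1,663.31 − $175,000 = $124,395.80.
Offer 1 is lower by $18,723.00.

Offer 1 by $18,723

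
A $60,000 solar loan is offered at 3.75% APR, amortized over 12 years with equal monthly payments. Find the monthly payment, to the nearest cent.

At 3.75% the monthly rate is 0.0031250, so the payment is 60,000 × 0.0031250 / (1 − 1.0031250^−144) = $518.06.

$518.06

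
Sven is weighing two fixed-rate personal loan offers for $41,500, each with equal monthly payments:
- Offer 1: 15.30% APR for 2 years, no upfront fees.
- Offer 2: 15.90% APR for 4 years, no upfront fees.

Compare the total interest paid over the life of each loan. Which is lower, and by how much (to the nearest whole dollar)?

Offer 1 by $7,917

Offer 1: at 15.30% the monthly rate is 0.0127500, so the payment is 41,500 × 0.0127500 / (1 − 1.0127500^−24) = $2,018.12.
Total interest on Offer 1 = 24 × $2,018.12 − $41,500 = $6,934.88.
Offer 2: monthly rate = 15.9%/12 = 0.0132500; payment = 41,500 × 0.0132500 / (1 − (1+0.0132500)^−48) = $1,174.00.
Total interest on Offer 2 = 48 × $1,174.00 − $41,500 = $14,852.00.
Offer 1 is lower by $7,917.12.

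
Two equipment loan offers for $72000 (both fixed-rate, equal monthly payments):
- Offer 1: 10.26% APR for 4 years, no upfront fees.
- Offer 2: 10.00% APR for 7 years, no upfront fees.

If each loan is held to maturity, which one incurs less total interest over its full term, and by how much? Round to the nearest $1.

Offer 1 by $12,319

Offer 1: at 10.26% the monthly rate is 0.0085500, so the payment is 72,000 × 0.0085500 / (1 − 1.0085500^−48) = $1,835.11.
Total interest on Offer 1 = 48 × $1,835.11 − $72,000 = $16,085.28.
Offer 2: at 10.00% the monthly rate is 0.0083333, so the payment is 72,000 × 0.0083333 / (1 − 1.0083333^−84) = $1,195.29.
Total interest on Offer 2 = 84 × $1,195.29 − $72,000 = $28,404.36.
Offer 1 is lower by $12,319.08.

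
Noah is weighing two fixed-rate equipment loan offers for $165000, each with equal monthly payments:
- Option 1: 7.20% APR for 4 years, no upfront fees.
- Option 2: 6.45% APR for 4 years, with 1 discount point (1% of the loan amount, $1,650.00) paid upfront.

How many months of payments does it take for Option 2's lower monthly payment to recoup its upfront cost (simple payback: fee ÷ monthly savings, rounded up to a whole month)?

Option 1: at 7.20% the monthly rate is 0.0060000, so the payment is 165,000 × 0.0060000 / (1 − 1.0060000^−48) = $3,966.46.
Option 2: monthly rate = 6.45%/12 = 0.0053750; payment = 165,000 × 0.0053750 / (1 − (1+0.0053750)^−48) = $3,909.16.
Monthly savings = $3,966.46 − $3,909.16 = $57.30.
Break-even = $1,650.00 / $57.30 = 28.80 → 29 months.

29 months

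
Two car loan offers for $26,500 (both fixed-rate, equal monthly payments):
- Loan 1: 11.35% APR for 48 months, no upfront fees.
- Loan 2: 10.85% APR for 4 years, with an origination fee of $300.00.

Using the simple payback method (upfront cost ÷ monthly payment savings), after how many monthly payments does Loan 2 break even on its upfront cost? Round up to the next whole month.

47 months

Loan 1: monthly rate = 11.35%/12 = 0.0094583; payment = 26,500 × 0.0094583 / (1 − (1+0.0094583)^−48) = $689.42.
Loan 2: at 10.85% the monthly rate is 0.0090417, so the payment is 26,500 × 0.0090417 / (1 − 1.0090417^−48) = $682.98.
Monthly savings = $689.42 − $682.98 = $6.44.
Break-even = $300.00 / $6.44 = 46.58 → 47 months.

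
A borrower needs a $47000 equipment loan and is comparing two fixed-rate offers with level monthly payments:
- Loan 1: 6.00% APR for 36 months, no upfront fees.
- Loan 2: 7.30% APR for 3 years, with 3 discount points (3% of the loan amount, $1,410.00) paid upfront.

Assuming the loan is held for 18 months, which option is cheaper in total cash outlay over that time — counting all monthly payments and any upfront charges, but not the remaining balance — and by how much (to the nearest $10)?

Loan 1: monthly rate = 6%/12 = 0.0050000; payment = 47,000 × 0.0050000 / (1 − (1+0.0050000)^−36) = $1,429.83.
Loan 2: monthly rate = 7.3%/12 = 0.0060833; payment = 47,000 × 0.0060833 / (1 − (1+0.0060833)^−36) = $1,457.68.
Over 18 months: Loan 1 costs 18 × $1,429.83 = $25,736.94; Loan 2 costs 18 × $1,457.68 + $1,410.00 = $27,648.24.
Loan 1 is cheaper by $27,648.24 − $25,736.94 = $1,911.30.

Loan 1 by $1,910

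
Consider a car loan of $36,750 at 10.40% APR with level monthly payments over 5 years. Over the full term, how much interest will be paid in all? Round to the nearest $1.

At 10.40% the monthly rate is 0.0086667, so the payment is 36,750 × 0.0086667 / (1 − 1.0086667^−60) = $788.08.
Total paid = 60 × $788.08 = $47,284.80; interest = $47,284.80 − $36,750 = $10,534.80.

$10,535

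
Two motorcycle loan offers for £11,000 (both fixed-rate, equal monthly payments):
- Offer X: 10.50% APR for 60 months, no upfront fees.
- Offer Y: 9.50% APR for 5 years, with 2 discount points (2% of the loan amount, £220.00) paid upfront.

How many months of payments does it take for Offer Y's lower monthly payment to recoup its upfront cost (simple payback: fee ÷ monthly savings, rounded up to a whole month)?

41 months

Offer X: monthly rate = 10.5%/12 = 0.0087500; payment = 11,000 × 0.0087500 / (1 − (1+0.0087500)^−60) = £236.43.
Offer Y: monthly rate = 9.5%/12 = 0.0079167; payment = 11,000 × 0.0079167 / (1 − (1+0.0079167)^−60) = £231.02.
Monthly savings = £236.43 − £231.02 = £5.41.
Break-even = £220.00 / £5.41 = 40.67 → 41 months.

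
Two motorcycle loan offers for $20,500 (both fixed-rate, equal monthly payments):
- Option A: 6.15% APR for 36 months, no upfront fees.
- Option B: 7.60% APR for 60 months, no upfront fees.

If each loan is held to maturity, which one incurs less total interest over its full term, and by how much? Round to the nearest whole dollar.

Option A: at 6.15% the monthly rate is 0.0051250, so the payment is 20,500 × 0.0051250 / (1 − 1.0051250^−36) = $625.04.
Total interest on Option A = 36 × $625.04 − $20,500 = $2,001.44.
Option B: monthly rate = 7.6%/12 = 0.0063333; payment = 20,500 × 0.0063333 / (1 − (1+0.0063333)^−60) = $411.75.
Total interest on Option B = 60 × $411.75 − $20,500 = $4,205.00.
Option A is lower by $2,203.56.

Option A by $2,204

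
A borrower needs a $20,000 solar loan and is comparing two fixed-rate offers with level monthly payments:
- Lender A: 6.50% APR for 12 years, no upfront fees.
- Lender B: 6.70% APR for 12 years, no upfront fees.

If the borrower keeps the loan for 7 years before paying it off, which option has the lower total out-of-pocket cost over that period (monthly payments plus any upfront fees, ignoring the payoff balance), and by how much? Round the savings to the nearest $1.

Lender A: monthly rate = 6.5%/12 = 0.0054167; payment = 20,000 × 0.0054167 / (1 − (1+0.0054167)^−144) = $200.38.
Lender B: at 6.70% the monthly rate is 0.0055833, so the payment is 20,000 × 0.0055833 / (1 − 1.0055833^−144) = $202.49.
Over 84 months: Lender A costs 84 × $200.38 = $16,831.92; Lender B costs 84 × $202.49 = $17,009.16.
Lender A is cheaper by $17,009.16 − $16,831.92 = $177.24.

Lender A by $177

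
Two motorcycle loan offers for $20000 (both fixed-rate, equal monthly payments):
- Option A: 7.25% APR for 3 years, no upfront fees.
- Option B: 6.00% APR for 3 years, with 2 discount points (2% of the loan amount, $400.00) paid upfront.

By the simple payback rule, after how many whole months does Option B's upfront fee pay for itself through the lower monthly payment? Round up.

36 months

Option A: at 7.25% the monthly rate is 0.0060417, so the payment is 20,000 × 0.0060417 / (1 − 1.0060417^−36) = $619.83.
Option B: monthly rate = 6%/12 = 0.0050000; payment = 20,000 × 0.0050000 / (1 − (1+0.0050000)^−36) = $608.44.
Monthly savings = $619.83 − $608.44 = $11.39.
Break-even = $400.00 / $11.39 = 35.12 → 36 months.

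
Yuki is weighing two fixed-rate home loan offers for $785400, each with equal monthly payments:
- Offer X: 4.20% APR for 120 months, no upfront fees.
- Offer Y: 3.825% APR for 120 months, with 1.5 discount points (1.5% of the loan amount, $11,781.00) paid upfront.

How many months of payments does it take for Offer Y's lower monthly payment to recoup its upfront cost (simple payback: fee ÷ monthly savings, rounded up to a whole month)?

85 months

Offer X: monthly rate = 4.2%/12 = 0.0035000; payment = 785,400 × 0.0035000 / (1 − (1+0.0035000)^−120) = $8,026.66.
Offer Y: at 3.825% the monthly rate is 0.0031875, so the payment is 785,400 × 0.0031875 / (1 − 1.0031875^−120) = $7,886.63.
Monthly savings = $8,026.66 − $7,886.63 = $140.03.
Break-even = $11,781.00 / $140.03 = 84.13 → 85 months.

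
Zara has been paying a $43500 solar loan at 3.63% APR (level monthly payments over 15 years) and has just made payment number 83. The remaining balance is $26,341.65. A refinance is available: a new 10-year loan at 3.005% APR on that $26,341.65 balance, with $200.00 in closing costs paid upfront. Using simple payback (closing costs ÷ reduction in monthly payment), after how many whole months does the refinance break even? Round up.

Current payment = 43,500 × 3.63%/12 / (1 − (1+0.0030250)^−180) = $313.76.
Refinanced payment = 26,341.65 × 0.0025042 / (1 − (1+0.0025042)^−120) = $254.42.
Monthly savings = $313.76 − $254.42 = $59.34.
Break-even = $200.00 / $59.34 = 3.37 → 4 months.

4 months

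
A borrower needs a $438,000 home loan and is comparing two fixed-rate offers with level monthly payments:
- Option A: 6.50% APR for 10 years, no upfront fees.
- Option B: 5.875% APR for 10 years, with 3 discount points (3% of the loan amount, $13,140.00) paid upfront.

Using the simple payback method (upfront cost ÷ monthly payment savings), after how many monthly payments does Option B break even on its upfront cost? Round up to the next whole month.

Option A: monthly rate = 6.5%/12 = 0.0054167; payment = 438,000 × 0.0054167 / (1 − (1+0.0054167)^−120) = $4,973.40.
Option B: at 5.875% the monthly rate is 0.0048958, so the payment is 438,000 × 0.0048958 / (1 − 1.0048958^−120) = $4,835.25.
Monthly savings = $4,973.40 − $4,835.25 = $138.15.
Break-even = $13,140.00 / $138.15 = 95.11 → 96 months.

96 months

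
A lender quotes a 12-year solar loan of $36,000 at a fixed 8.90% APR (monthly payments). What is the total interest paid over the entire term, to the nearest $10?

$22,700

At 8.90% the monthly rate is 0.0074167, so the payment is 36,000 × 0.0074167 / (1 − 1.0074167^−144) = $407.67.
Total paid = 144 × $407.67 = $58,704.48; interest = $58,704.48 − $36,000 = $22,704.48.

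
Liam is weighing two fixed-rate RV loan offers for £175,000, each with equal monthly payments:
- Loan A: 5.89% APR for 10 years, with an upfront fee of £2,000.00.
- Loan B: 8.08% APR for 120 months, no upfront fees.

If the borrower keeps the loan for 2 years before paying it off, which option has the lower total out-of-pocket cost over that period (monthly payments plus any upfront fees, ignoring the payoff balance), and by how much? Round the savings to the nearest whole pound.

Loan A by £2,738

Loan A: at 5.89% the monthly rate is 0.0049083, so the payment is 175,000 × 0.0049083 / (1 − 1.0049083^−120) = £1,933.21.
Loan B: monthly rate = 8.08%/12 = 0.0067333; payment = 175,000 × 0.0067333 / (1 − (1+0.0067333)^−120) = £2,130.64.
Over 24 months: Loan A costs 24 × £1,933.21 + £2,000.00 = £48,397.04; Loan B costs 24 × £2,130.64 = £51,135.36.
Loan A is cheaper by £51,135.36 − £48,397.04 = £2,738.32.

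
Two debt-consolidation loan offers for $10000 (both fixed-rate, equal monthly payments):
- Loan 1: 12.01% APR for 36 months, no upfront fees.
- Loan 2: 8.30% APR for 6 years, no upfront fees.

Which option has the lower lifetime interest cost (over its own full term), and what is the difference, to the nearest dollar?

Loan 1: at 12.01% the monthly rate is 0.0100083, so the payment is 10,000 × 0.0100083 / (1 − 1.0100083^−36) = $332.19.
Total interest on Loan 1 = 36 × $332.19 − $10,000 = $1,958.84.
Loan 2: monthly rate = 8.3%/12 = 0.0069167; payment = 10,000 × 0.0069167 / (1 − (1+0.0069167)^−72) = $176.80.
Total interest on Loan 2 = 72 × $176.80 − $10,000 = $2,729.60.
Loan 1 is lower by $770.76.

Loan 1 by $771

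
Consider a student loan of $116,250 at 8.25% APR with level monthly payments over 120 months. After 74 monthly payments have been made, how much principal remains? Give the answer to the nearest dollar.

$56,066

With monthly rate i = 8.25%/12 = 0.0068750, the balance after k of n payments is P · [(1+i)^n − (1+i)^k] / [(1+i)^n − 1].
(1+0.0068750)^120 = 2.27544809 and (1+0.0068750)^74 = 1.66031799, so the balance is 116,250 × (2.27544809 − 1.66031799) / (2.27544809 − 1) = $56,065.69.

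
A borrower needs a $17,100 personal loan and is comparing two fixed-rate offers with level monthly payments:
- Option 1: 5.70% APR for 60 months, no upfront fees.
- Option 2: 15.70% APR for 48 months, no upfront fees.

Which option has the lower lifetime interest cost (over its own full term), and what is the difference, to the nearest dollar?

Option 1 by $3,443

Option 1: at 5.70% the monthly rate is 0.0047500, so the payment is 17,100 × 0.0047500 / (1 − 1.0047500^−60) = $328.21.
Total interest on Option 1 = 60 × $328.21 − $17,100 = $2,592.60.
Option 2: monthly rate = 15.7%/12 = 0.0130833; payment = 17,100 × 0.0130833 / (1 − (1+0.0130833)^−48) = $482.00.
Total interest on Option 2 = 48 × $482.00 − $17,100 = $6,036.00.
Option 1 is lower by $3,443.40.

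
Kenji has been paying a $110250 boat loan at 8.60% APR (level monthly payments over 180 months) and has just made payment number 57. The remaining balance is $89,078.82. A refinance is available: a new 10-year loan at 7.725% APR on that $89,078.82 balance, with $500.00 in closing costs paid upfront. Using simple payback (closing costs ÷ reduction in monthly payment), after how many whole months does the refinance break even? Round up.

21 months

Current payment = 110,250 × 8.6%/12 / (1 − (1+0.0071667)^−180) = $1,092.15.
Refinanced payment = 89,078.82 × 0.0064375 / (1 − (1+0.0064375)^−120) = $1,067.87.
Monthly savings = $1,092.15 − $1,067.87 = $24.28.
Break-even = $500.00 / $24.28 = 20.59 → 21 months.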